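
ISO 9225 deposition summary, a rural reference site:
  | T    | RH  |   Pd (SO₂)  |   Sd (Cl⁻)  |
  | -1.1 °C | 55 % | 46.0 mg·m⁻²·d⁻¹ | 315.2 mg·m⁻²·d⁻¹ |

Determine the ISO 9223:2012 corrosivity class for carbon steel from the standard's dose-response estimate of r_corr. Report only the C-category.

C3

carbon steel: f(T) = +0.150·(T−10) [T≤10 °C] = -1.6650
  SO₂ term: 1.77·46.0^0.52·exp(0.02·55-1.6650) = 7.366
  Cl⁻ term: 0.102·315.2^0.62·exp(0.033·55+0.04·-1.1) = 21.23
  sum: 7.366 + 21.23 → r_corr = 28.59 μm/a
Category bounds: 25…50 μm/a bracket r_corr ⇒ C3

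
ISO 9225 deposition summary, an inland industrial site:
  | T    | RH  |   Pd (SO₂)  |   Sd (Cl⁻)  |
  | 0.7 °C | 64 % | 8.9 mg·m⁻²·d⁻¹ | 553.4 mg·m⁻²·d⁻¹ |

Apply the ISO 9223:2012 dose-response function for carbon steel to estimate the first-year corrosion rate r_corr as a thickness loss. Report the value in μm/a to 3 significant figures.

r_corr = 48.4 μm/a

carbon steel: temperature factor f = +0.150·(-9.3) = -1.3950
  sulphur-dioxide contribution → 4.917 μm/a
  chloride contribution → 43.52 μm/a
  total first-year rate 48.44 μm/a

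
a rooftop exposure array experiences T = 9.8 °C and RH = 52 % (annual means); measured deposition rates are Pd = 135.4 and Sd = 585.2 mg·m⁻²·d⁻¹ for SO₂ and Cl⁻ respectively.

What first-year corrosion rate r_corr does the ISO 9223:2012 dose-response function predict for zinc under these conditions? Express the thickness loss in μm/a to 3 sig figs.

zinc: f(T) = +0.038·(T−10) [T≤10 °C] = -0.0076
  SO₂ term: 0.0129·135.4^0.44·exp(0.046·52-0.0076) = 1.213
  Cl⁻ term: 0.0175·585.2^0.57·exp(0.008·52+0.085·9.8) = 2.306
  sum: 1.213 + 2.306 → r_corr = 3.519 μm/a

r_corr = 3.52 μm/a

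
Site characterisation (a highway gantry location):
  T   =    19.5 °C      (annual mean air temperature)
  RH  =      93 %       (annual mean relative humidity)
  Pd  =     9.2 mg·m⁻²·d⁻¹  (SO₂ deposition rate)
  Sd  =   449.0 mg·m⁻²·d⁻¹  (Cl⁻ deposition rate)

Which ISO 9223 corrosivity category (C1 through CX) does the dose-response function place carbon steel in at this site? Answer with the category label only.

CX

carbon steel: T>10 °C ⇒ hinge -0.054·(19.5−10) = -0.5130
  sulphur-dioxide contribution → 21.58 μm/a
  chloride contribution → 211.2 μm/a
  total first-year rate 232.7 μm/a
ISO 9223 Table 2 (carbon steel): 200 < 233 ≤ 700 μm/a ⇒ CX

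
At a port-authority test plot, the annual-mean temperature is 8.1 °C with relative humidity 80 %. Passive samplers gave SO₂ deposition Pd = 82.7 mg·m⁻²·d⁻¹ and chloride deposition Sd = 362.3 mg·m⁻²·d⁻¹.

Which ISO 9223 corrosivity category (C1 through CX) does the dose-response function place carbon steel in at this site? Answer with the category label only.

C5

carbon steel: temperature factor f = +0.150·(-1.9) = -0.2850
  Pd branch = 1.77·Pd^0.52·e^(0.02·RH+f) = 65.49 μm/a
  Cl⁻ term: 0.102·362.3^0.62·exp(0.033·80+0.04·8.1) = 76.29
  sum: 65.49 + 76.29 → r_corr = 141.8 μm/a
Category bounds: 80…200 μm/a bracket r_corr ⇒ C5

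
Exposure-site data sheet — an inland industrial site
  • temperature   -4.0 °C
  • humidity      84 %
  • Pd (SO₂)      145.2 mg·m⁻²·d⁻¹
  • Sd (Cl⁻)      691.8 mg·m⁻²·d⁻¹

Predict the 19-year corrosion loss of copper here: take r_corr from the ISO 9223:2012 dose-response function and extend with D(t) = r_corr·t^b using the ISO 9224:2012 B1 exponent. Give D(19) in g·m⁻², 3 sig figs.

copper: f(T) = +0.126·(T−10) [T≤10 °C] = -1.7640
  sulphur-dioxide contribution → 0.4706 μm/a
  chloride contribution → 1.013 μm/a
  total first-year rate 1.484 μm/a
ISO 9224: D(t) = r_corr · t^b with b = 0.667 (copper, B1)
  D(19) = 1.484 × 19^0.667 = 1.484 × 7.127 = 10.58 μm
  Mass loss = 10.58 μm × 8.96 g/cm³ = 94.76 g·m⁻²

D(19) = 94.8 g·m⁻²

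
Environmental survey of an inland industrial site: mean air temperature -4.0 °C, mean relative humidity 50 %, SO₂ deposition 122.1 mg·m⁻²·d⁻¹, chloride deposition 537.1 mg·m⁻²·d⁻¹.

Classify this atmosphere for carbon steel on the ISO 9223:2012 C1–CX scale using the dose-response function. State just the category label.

carbon steel: temperature factor f = +0.150·(-14.0) = -2.1000
  sulphur-dioxide contribution → 7.167 μm/a
  chloride contribution → 22.3 μm/a
  ⇒ r_corr(carbon steel) = 29.47 μm/a
29.5 μm/a falls in (25, 50] for carbon steel → category C3

C3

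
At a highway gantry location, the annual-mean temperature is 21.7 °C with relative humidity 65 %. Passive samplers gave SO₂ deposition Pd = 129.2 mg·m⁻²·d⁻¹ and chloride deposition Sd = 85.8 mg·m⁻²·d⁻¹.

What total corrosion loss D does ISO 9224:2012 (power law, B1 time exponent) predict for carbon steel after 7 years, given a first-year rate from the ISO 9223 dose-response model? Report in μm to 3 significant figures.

carbon steel: f(T) = -0.054·(T−10) [T>10 °C] = -0.6318
  sulphur-dioxide contribution → 43.25 μm/a
  chloride contribution → 32.8 μm/a
  ⇒ r_corr(carbon steel) = 76.06 μm/a
Long-term exponent b (ISO 9224 Table 2, B1) = 0.523
  D(7) = 76.06 × 7^0.523 = 76.06 × 2.767 = 210.4 μm

D(7) = 210 μm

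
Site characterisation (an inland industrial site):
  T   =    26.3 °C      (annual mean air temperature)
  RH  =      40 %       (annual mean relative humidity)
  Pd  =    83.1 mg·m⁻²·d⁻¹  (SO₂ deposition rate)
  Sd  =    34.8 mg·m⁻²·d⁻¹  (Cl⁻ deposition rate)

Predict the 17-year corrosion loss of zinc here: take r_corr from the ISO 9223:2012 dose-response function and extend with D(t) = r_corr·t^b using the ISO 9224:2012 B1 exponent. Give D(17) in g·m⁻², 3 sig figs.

zinc: temperature factor f = -0.071·(16.3) = -1.1573
  SO₂ term: 0.0129·83.1^0.44·exp(0.046·40-1.1573) = 0.1785
  Cl⁻ term: 0.0175·34.8^0.57·exp(0.008·40+0.085·26.3) = 1.704
  r_corr = 0.1785 + 1.704 = 1.883 μm/a
ISO 9224: D(t) = r_corr · t^b with b = 0.813 (zinc, B1)
  D(17) = 1.883 × 17^0.813 = 1.883 × 10.01 = 18.84 μm
  Mass loss = 18.84 μm × 7.14 g/cm³ = 134.6 g·m⁻²

D(17) = 135 g·m⁻²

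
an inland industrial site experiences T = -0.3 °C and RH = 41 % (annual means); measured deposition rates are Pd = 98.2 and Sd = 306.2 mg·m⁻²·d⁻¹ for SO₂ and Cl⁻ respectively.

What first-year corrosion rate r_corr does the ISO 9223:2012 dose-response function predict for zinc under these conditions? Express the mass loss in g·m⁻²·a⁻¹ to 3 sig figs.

r_corr = 7.51 g·m⁻²·a⁻¹

zinc: temperature factor f = +0.038·(-10.3) = -0.3914
  Pd branch = 0.0129·Pd^0.44·e^(0.046·RH+f) = 0.4327 μm/a
  Sd branch = 0.0175·Sd^0.57·e^(0.008·RH+0.085·T) = 0.6186 μm/a
  r_corr = 0.4327 + 0.6186 = 1.051 μm/a
Convert to mass loss: 1.051 μm/a × 7.14 g/cm³ = 7.507 g·m⁻²·a⁻¹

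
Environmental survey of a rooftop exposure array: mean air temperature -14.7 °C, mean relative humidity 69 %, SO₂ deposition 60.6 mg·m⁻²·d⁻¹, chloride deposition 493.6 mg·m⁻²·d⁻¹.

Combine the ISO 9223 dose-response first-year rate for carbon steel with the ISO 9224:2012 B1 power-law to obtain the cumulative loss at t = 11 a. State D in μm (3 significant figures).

carbon steel: T≤10 °C ⇒ hinge +0.150·(-14.7−10) = -3.7050
  SO₂ term: 1.77·60.6^0.52·exp(0.02·69-3.7050) = 1.463
  Sd branch = 0.102·Sd^0.62·e^(0.033·RH+0.04·T) = 25.82 μm/a
  r_corr = 1.463 + 25.82 = 27.29 μm/a
ISO 9224: D(t) = r_corr · t^b with b = 0.523 (carbon steel, B1)
  D(11) = 27.29 × 11^0.523 = 27.29 × 3.505 = 95.63 μm

D(11) = 95.6 μm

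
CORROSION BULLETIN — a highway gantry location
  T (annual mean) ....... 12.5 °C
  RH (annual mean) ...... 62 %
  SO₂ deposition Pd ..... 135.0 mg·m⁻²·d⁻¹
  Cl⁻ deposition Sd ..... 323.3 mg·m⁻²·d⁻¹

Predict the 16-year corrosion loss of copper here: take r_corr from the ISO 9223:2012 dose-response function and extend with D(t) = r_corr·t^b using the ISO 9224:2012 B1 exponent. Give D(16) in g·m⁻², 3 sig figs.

copper: temperature factor f = -0.080·(2.5) = -0.2000
  Pd branch = 0.0053·Pd^0.26·e^(0.059·RH+f) = 0.6025 μm/a
  Sd branch = 0.01025·Sd^0.27·e^(0.036·RH+0.049·T) = 0.8388 μm/a
  sum: 0.6025 + 0.8388 → r_corr = 1.441 μm/a
Power-law: D(16) = r_corr · 16^0.667
  D(16) = 1.441 × 16^0.667 = 1.441 × 6.355 = 9.16 μm
  Mass loss = 9.16 μm × 8.96 g/cm³ = 82.08 g·m⁻²

D(16) = 82.1 g·m⁻²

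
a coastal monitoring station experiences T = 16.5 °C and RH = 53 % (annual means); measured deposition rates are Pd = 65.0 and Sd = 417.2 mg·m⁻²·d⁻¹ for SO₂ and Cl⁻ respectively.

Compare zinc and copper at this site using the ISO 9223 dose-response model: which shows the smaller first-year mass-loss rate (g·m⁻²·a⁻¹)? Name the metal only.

copper

zinc: temperature factor f = -0.071·(6.5) = -0.4615
  sulphur-dioxide contribution → 0.5843 μm/a
  chloride contribution → 3.387 μm/a
  ⇒ r_corr(zinc) = 3.972 μm/a
  mass loss = 3.972 μm/a × 7.14 g/cm³ = 28.36 g·m⁻²·a⁻¹
copper: f(T) = -0.080·(T−10) [T>10 °C] = -0.5200
  sulphur-dioxide contribution → 0.2127 μm/a
  chloride contribution → 0.7906 μm/a
  total first-year rate 1.003 μm/a
  mass loss = 1.003 μm/a × 8.96 g/cm³ = 8.99 g·m⁻²·a⁻¹
Ordering by g·m⁻²·a⁻¹: zinc (28.4) > copper (8.99)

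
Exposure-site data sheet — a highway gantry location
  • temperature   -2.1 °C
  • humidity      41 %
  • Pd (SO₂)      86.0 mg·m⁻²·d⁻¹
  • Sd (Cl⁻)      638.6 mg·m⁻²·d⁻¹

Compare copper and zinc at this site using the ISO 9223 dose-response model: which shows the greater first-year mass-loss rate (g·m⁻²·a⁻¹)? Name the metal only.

copper: f(T) = +0.126·(T−10) [T≤10 °C] = -1.5246
  sulphur-dioxide contribution → 0.04127 μm/a
  chloride contribution → 0.2315 μm/a
  total first-year rate 0.2727 μm/a
  mass loss = 0.2727 μm/a × 8.96 g/cm³ = 2.444 g·m⁻²·a⁻¹
zinc: f(T) = +0.038·(T−10) [T≤10 °C] = -0.4598
  sulphur-dioxide contribution → 0.3812 μm/a
  chloride contribution → 0.8071 μm/a
  total first-year rate 1.188 μm/a
  mass loss = 1.188 μm/a × 7.14 g/cm³ = 8.485 g·m⁻²·a⁻¹
Ordering by g·m⁻²·a⁻¹: zinc (8.48) > copper (2.44)

zinc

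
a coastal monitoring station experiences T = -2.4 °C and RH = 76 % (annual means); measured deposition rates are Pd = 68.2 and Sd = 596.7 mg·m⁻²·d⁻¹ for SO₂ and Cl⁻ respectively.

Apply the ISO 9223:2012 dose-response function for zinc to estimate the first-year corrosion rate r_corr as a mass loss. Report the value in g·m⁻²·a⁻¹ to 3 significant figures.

zinc: temperature factor f = +0.038·(-12.4) = -0.4712
  sulphur-dioxide contribution → 1.703 μm/a
  chloride contribution → 1.002 μm/a
  total first-year rate 2.704 μm/a
Convert to mass loss: 2.704 μm/a × 7.14 g/cm³ = 19.31 g·m⁻²·a⁻¹

r_corr = 19.3 g·m⁻²·a⁻¹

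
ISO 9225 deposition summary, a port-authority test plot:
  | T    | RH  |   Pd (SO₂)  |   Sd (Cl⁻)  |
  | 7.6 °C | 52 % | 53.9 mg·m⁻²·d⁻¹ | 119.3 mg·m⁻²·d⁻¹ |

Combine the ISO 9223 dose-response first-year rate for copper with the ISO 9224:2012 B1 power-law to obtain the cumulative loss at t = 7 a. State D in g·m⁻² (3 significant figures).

copper: T≤10 °C ⇒ hinge +0.126·(7.6−10) = -0.3024
  sulphur-dioxide contribution → 0.2375 μm/a
  chloride contribution → 0.3517 μm/a
  ⇒ r_corr(copper) = 0.5891 μm/a
Power-law: D(7) = r_corr · 7^0.667
  D(7) = 0.5891 × 7^0.667 = 0.5891 × 3.662 = 2.157 μm
  Mass loss = 2.157 μm × 8.96 g/cm³ = 19.33 g·m⁻²

D(7) = 19.3 g·m⁻²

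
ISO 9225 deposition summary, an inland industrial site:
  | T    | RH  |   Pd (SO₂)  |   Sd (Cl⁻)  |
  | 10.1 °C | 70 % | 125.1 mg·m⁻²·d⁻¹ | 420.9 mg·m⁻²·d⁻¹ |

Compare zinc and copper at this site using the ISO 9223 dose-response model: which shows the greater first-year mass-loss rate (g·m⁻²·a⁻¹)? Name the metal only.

zinc: f(T) = -0.071·(T−10) [T>10 °C] = -0.0071
  SO₂ term: 0.0129·125.1^0.44·exp(0.046·70-0.0071) = 2.684
  Cl⁻ term: 0.0175·420.9^0.57·exp(0.008·70+0.085·10.1) = 2.264
  sum: 2.684 + 2.264 → r_corr = 4.948 μm/a
  mass loss = 4.948 μm/a × 7.14 g/cm³ = 35.33 g·m⁻²·a⁻¹
copper: T>10 °C ⇒ hinge -0.080·(10.1−10) = -0.0080
  Pd branch = 0.0053·Pd^0.26·e^(0.059·RH+f) = 1.147 μm/a
  Cl⁻ term: 0.01025·420.9^0.27·exp(0.036·70+0.049·10.1) = 1.068
  r_corr = 1.147 + 1.068 = 2.216 μm/a
  mass loss = 2.216 μm/a × 8.96 g/cm³ = 19.85 g·m⁻²·a⁻¹
Ordering by g·m⁻²·a⁻¹: zinc (35.3) > copper (19.9)

zinc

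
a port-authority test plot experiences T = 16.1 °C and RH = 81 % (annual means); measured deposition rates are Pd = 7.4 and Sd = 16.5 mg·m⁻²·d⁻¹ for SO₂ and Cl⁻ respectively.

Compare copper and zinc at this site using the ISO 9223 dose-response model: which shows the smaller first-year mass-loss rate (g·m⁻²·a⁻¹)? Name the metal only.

copper: T>10 °C ⇒ hinge -0.080·(16.1−10) = -0.4880
  Pd branch = 0.0053·Pd^0.26·e^(0.059·RH+f) = 0.6514 μm/a
  Cl⁻ term: 0.01025·16.5^0.27·exp(0.036·81+0.049·16.1) = 0.8881
  r_corr = 0.6514 + 0.8881 = 1.539 μm/a
  mass loss = 1.539 μm/a × 8.96 g/cm³ = 13.79 g·m⁻²·a⁻¹
zinc: temperature factor f = -0.071·(6.1) = -0.4331
  SO₂ term: 0.0129·7.4^0.44·exp(0.046·81-0.4331) = 0.8378
  Sd branch = 0.0175·Sd^0.57·e^(0.008·RH+0.085·T) = 0.6498 μm/a
  sum: 0.8378 + 0.6498 → r_corr = 1.488 μm/a
  mass loss = 1.488 μm/a × 7.14 g/cm³ = 10.62 g·m⁻²·a⁻¹
Ordering by g·m⁻²·a⁻¹: copper (13.8) > zinc (10.6)

zinc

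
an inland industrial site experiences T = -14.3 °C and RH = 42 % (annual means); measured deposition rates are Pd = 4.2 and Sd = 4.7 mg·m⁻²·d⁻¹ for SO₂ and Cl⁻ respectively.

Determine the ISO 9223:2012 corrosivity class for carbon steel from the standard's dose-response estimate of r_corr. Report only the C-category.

carbon steel: temperature factor f = +0.150·(-24.3) = -3.6450
  Pd branch = 1.77·Pd^0.52·e^(0.02·RH+f) = 0.2259 μm/a
  Cl⁻ term: 0.102·4.7^0.62·exp(0.033·42+0.04·-14.3) = 0.6009
  sum: 0.2259 + 0.6009 → r_corr = 0.8268 μm/a
0.827 μm/a falls in (0, 1.3] for carbon steel → category C1

C1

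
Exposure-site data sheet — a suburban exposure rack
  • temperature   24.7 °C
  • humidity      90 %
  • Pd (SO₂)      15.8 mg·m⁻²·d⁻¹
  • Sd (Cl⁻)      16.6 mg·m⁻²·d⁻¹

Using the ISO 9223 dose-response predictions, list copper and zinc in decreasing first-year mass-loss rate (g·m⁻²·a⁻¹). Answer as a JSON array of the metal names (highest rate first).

["copper", "zinc"]

copper: temperature factor f = -0.080·(14.7) = -1.1760
  Pd branch = 0.0053·Pd^0.26·e^(0.059·RH+f) = 0.6781 μm/a
  Sd branch = 0.01025·Sd^0.27·e^(0.036·RH+0.049·T) = 1.875 μm/a
  sum: 0.6781 + 1.875 → r_corr = 2.553 μm/a
  mass loss = 2.553 μm/a × 8.96 g/cm³ = 22.87 g·m⁻²·a⁻¹
zinc: temperature factor f = -0.071·(14.7) = -1.0437
  SO₂ term: 0.0129·15.8^0.44·exp(0.046·90-1.0437) = 0.961
  Cl⁻ term: 0.0175·16.6^0.57·exp(0.008·90+0.085·24.7) = 1.455
  sum: 0.961 + 1.455 → r_corr = 2.416 μm/a
  mass loss = 2.416 μm/a × 7.14 g/cm³ = 17.25 g·m⁻²·a⁻¹
Ordering by g·m⁻²·a⁻¹: copper (22.9) > zinc (17.3)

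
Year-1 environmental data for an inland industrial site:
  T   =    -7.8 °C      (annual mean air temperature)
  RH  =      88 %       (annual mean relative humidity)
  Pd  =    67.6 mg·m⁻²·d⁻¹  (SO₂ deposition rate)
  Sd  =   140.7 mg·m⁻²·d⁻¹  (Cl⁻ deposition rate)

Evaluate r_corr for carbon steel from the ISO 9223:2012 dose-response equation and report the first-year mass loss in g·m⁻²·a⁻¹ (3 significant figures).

carbon steel: temperature factor f = +0.150·(-17.8) = -2.6700
  SO₂ term: 1.77·67.6^0.52·exp(0.02·88-2.6700) = 6.373
  Cl⁻ term: 0.102·140.7^0.62·exp(0.033·88+0.04·-7.8) = 29.26
  sum: 6.373 + 29.26 → r_corr = 35.63 μm/a
Convert to mass loss: 35.63 μm/a × 7.85 g/cm³ = 279.7 g·m⁻²·a⁻¹

r_corr = 280 g·m⁻²·a⁻¹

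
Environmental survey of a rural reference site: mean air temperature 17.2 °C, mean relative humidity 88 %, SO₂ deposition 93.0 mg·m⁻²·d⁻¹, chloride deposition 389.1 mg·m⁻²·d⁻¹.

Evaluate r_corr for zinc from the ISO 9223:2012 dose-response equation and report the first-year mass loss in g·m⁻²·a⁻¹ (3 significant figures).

zinc: T>10 °C ⇒ hinge -0.071·(17.2−10) = -0.5112
  SO₂ term: 0.0129·93.0^0.44·exp(0.046·88-0.5112) = 3.256
  Sd branch = 0.0175·Sd^0.57·e^(0.008·RH+0.085·T) = 4.571 μm/a
  r_corr = 3.256 + 4.571 = 7.828 μm/a
Convert to mass loss: 7.828 μm/a × 7.14 g/cm³ = 55.89 g·m⁻²·a⁻¹

r_corr = 55.9 g·m⁻²·a⁻¹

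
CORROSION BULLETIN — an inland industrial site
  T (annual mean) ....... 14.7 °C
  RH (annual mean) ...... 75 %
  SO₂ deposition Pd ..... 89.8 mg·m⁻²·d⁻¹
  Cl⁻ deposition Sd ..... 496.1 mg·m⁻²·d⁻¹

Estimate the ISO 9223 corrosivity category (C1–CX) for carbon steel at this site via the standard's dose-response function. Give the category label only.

carbon steel: f(T) = -0.054·(T−10) [T>10 °C] = -0.2538
  Pd branch = 1.77·Pd^0.52·e^(0.02·RH+f) = 63.81 μm/a
  Sd branch = 0.102·Sd^0.62·e^(0.033·RH+0.04·T) = 102.4 μm/a
  sum: 63.81 + 102.4 → r_corr = 166.2 μm/a
ISO 9223 Table 2 (carbon steel): 80 < 166 ≤ 200 μm/a ⇒ C5

C5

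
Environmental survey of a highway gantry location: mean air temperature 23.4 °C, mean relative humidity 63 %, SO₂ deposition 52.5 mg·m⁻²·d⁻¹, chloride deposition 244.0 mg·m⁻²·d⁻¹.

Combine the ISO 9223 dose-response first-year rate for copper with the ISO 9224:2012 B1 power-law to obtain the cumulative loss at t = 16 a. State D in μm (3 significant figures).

D(16) = 10.1 μm

copper: f(T) = -0.080·(T−10) [T>10 °C] = -1.0720
  Pd branch = 0.0053·Pd^0.26·e^(0.059·RH+f) = 0.209 μm/a
  Sd branch = 0.01025·Sd^0.27·e^(0.036·RH+0.049·T) = 1.375 μm/a
  sum: 0.209 + 1.375 → r_corr = 1.584 μm/a
ISO 9224: D(t) = r_corr · t^b with b = 0.667 (copper, B1)
  D(16) = 1.584 × 16^0.667 = 1.584 × 6.355 = 10.07 μm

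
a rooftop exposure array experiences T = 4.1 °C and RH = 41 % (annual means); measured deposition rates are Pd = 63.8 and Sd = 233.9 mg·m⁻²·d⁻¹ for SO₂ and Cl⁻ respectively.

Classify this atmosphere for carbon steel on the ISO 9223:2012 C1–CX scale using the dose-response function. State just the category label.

C3

carbon steel: temperature factor f = +0.150·(-5.9) = -0.8850
  sulphur-dioxide contribution → 14.4 μm/a
  chloride contribution → 13.68 μm/a
  ⇒ r_corr(carbon steel) = 28.08 μm/a
Category bounds: 25…50 μm/a bracket r_corr ⇒ C3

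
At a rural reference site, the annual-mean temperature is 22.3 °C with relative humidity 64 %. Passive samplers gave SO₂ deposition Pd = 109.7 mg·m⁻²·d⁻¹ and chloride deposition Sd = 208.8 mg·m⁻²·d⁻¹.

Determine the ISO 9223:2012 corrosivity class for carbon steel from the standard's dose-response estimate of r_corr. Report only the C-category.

carbon steel: T>10 °C ⇒ hinge -0.054·(22.3−10) = -0.6642
  Pd branch = 1.77·Pd^0.52·e^(0.02·RH+f) = 37.7 μm/a
  Sd branch = 0.102·Sd^0.62·e^(0.033·RH+0.04·T) = 56.42 μm/a
  sum: 37.7 + 56.42 → r_corr = 94.12 μm/a
Category bounds: 80…200 μm/a bracket r_corr ⇒ C5

C5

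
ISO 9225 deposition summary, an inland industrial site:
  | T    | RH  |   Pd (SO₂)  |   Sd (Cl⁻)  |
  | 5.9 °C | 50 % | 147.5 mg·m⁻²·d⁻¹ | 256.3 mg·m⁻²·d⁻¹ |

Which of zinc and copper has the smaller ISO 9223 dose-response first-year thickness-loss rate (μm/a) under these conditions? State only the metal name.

copper

zinc: f(T) = +0.038·(T−10) [T≤10 °C] = -0.1558
  SO₂ term: 0.0129·147.5^0.44·exp(0.046·50-0.1558) = 0.991
  Cl⁻ term: 0.0175·256.3^0.57·exp(0.008·50+0.085·5.9) = 1.018
  r_corr = 0.991 + 1.018 = 2.009 μm/a
copper: f(T) = +0.126·(T−10) [T≤10 °C] = -0.5166
  SO₂ term: 0.0053·147.5^0.26·exp(0.059·50-0.5166) = 0.2213
  Cl⁻ term: 0.01025·256.3^0.27·exp(0.036·50+0.049·5.9) = 0.3701
  sum: 0.2213 + 0.3701 → r_corr = 0.5914 μm/a
Ordering by μm/a: zinc (2.01) > copper (0.591)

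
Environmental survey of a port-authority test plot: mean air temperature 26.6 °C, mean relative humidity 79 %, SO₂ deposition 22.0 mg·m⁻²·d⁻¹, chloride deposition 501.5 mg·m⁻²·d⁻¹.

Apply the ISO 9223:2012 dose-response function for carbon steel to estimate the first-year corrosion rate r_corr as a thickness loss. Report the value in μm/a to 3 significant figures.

carbon steel: f(T) = -0.054·(T−10) [T>10 °C] = -0.8964
  Pd branch = 1.77·Pd^0.52·e^(0.02·RH+f) = 17.5 μm/a
  Cl⁻ term: 0.102·501.5^0.62·exp(0.033·79+0.04·26.6) = 189.3
  r_corr = 17.5 + 189.3 = 206.8 μm/a

r_corr = 207 μm/a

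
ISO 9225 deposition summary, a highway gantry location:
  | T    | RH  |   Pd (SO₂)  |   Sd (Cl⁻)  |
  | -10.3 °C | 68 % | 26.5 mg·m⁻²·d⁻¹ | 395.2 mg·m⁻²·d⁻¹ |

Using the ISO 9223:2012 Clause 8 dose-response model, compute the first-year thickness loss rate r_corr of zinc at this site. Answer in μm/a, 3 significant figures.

zinc: T≤10 °C ⇒ hinge +0.038·(-10.3−10) = -0.7714
  sulphur-dioxide contribution → 0.5758 μm/a
  chloride contribution → 0.3795 μm/a
  total first-year rate 0.9553 μm/a

r_corr = 0.955 μm/a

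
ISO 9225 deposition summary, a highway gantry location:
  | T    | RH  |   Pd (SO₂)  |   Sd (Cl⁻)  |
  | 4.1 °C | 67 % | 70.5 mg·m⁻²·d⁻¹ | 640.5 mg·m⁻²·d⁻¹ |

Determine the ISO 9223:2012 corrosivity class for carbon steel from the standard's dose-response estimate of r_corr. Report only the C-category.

C5

carbon steel: f(T) = +0.150·(T−10) [T≤10 °C] = -0.8850
  sulphur-dioxide contribution → 25.51 μm/a
  chloride contribution → 60.27 μm/a
  total first-year rate 85.77 μm/a
85.8 μm/a falls in (80, 200] for carbon steel → category C5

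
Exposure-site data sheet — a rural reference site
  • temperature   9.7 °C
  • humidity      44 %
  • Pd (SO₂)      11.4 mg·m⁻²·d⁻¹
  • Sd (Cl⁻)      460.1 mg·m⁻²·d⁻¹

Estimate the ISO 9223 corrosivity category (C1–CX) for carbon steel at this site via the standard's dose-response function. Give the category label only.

carbon steel: T≤10 °C ⇒ hinge +0.150·(9.7−10) = -0.0450
  Pd branch = 1.77·Pd^0.52·e^(0.02·RH+f) = 14.46 μm/a
  Sd branch = 0.102·Sd^0.62·e^(0.033·RH+0.04·T) = 28.75 μm/a
  r_corr = 14.46 + 28.75 = 43.21 μm/a
ISO 9223 Table 2 (carbon steel): 25 < 43.2 ≤ 50 μm/a ⇒ C3

C3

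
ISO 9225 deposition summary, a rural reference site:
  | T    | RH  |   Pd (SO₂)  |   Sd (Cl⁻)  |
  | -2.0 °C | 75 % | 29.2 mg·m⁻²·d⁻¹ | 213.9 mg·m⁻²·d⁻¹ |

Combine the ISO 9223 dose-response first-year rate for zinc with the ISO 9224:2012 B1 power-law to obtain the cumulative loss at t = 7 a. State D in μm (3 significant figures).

zinc: temperature factor f = +0.038·(-12.0) = -0.4560
  SO₂ term: 0.0129·29.2^0.44·exp(0.046·75-0.4560) = 1.137
  Cl⁻ term: 0.0175·213.9^0.57·exp(0.008·75+0.085·-2.0) = 0.5728
  r_corr = 1.137 + 0.5728 = 1.709 μm/a
ISO 9224: D(t) = r_corr · t^b with b = 0.813 (zinc, B1)
  D(7) = 1.709 × 7^0.813 = 1.709 × 4.865 = 8.316 μm

D(7) = 8.32 μm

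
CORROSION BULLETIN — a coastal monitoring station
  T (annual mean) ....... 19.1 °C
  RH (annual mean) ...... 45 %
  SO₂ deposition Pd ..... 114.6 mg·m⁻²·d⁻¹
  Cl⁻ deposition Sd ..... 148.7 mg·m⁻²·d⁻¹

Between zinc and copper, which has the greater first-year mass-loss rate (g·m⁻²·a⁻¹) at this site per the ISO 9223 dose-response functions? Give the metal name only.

zinc

zinc: T>10 °C ⇒ hinge -0.071·(19.1−10) = -0.6461
  SO₂ term: 0.0129·114.6^0.44·exp(0.046·45-0.6461) = 0.4315
  Sd branch = 0.0175·Sd^0.57·e^(0.008·RH+0.085·T) = 2.201 μm/a
  r_corr = 0.4315 + 2.201 = 2.633 μm/a
  mass loss = 2.633 μm/a × 7.14 g/cm³ = 18.8 g·m⁻²·a⁻¹
copper: f(T) = -0.080·(T−10) [T>10 °C] = -0.7280
  SO₂ term: 0.0053·114.6^0.26·exp(0.059·45-0.7280) = 0.1249
  Cl⁻ term: 0.01025·148.7^0.27·exp(0.036·45+0.049·19.1) = 0.5096
  r_corr = 0.1249 + 0.5096 = 0.6345 μm/a
  mass loss = 0.6345 μm/a × 8.96 g/cm³ = 5.685 g·m⁻²·a⁻¹
Ordering by g·m⁻²·a⁻¹: zinc (18.8) > copper (5.69)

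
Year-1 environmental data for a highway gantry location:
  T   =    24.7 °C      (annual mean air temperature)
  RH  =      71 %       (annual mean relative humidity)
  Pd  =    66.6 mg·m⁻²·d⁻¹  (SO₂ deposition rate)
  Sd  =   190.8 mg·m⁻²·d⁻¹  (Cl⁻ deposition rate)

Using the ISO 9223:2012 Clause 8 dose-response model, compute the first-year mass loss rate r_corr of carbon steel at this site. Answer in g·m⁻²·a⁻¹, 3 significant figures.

carbon steel: temperature factor f = -0.054·(14.7) = -0.7938
  SO₂ term: 1.77·66.6^0.52·exp(0.02·71-0.7938) = 29.39
  Cl⁻ term: 0.102·190.8^0.62·exp(0.033·71+0.04·24.7) = 73.99
  sum: 29.39 + 73.99 → r_corr = 103.4 μm/a
Convert to mass loss: 103.4 μm/a × 7.85 g/cm³ = 811.5 g·m⁻²·a⁻¹

r_corr = 812 g·m⁻²·a⁻¹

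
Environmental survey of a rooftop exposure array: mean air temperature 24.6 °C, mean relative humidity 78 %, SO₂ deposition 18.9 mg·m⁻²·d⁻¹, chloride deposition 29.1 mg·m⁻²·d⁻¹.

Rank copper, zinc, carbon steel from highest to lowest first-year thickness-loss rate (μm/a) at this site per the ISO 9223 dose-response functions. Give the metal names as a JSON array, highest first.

["carbon steel", "zinc", "copper"]

copper: temperature factor f = -0.080·(14.6) = -1.1680
  Pd branch = 0.0053·Pd^0.26·e^(0.059·RH+f) = 0.3528 μm/a
  Cl⁻ term: 0.01025·29.1^0.27·exp(0.036·78+0.049·24.6) = 1.409
  sum: 0.3528 + 1.409 → r_corr = 1.762 μm/a
zinc: f(T) = -0.071·(T−10) [T>10 °C] = -1.0366
  Pd branch = 0.0129·Pd^0.44·e^(0.046·RH+f) = 0.603 μm/a
  Cl⁻ term: 0.0175·29.1^0.57·exp(0.008·78+0.085·24.6) = 1.805
  r_corr = 0.603 + 1.805 = 2.408 μm/a
carbon steel: f(T) = -0.054·(T−10) [T>10 °C] = -0.7884
  SO₂ term: 1.77·18.9^0.52·exp(0.02·78-0.7884) = 17.65
  Cl⁻ term: 0.102·29.1^0.62·exp(0.033·78+0.04·24.6) = 28.94
  sum: 17.65 + 28.94 → r_corr = 46.59 μm/a
Ordering by μm/a: carbon steel (46.6) > zinc (2.41) > copper (1.76)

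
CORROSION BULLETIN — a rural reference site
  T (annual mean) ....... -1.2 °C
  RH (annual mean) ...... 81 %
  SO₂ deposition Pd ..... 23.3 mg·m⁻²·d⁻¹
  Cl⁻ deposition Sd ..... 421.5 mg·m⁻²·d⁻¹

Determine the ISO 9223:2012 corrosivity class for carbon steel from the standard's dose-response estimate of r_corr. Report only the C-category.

C4

carbon steel: f(T) = +0.150·(T−10) [T≤10 °C] = -1.6800
  SO₂ term: 1.77·23.3^0.52·exp(0.02·81-1.6800) = 8.569
  Cl⁻ term: 0.102·421.5^0.62·exp(0.033·81+0.04·-1.2) = 59.7
  sum: 8.569 + 59.7 → r_corr = 68.27 μm/a
68.3 μm/a falls in (50, 80] for carbon steel → category C4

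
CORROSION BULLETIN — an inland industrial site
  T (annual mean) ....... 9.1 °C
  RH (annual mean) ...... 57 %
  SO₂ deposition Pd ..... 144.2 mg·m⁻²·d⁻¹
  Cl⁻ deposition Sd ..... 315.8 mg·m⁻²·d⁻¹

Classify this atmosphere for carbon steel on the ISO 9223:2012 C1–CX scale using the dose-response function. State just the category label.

C5

carbon steel: temperature factor f = +0.150·(-0.9) = -0.1350
  sulphur-dioxide contribution → 64.14 μm/a
  chloride contribution → 34.14 μm/a
  ⇒ r_corr(carbon steel) = 98.27 μm/a
Category bounds: 80…200 μm/a bracket r_corr ⇒ C5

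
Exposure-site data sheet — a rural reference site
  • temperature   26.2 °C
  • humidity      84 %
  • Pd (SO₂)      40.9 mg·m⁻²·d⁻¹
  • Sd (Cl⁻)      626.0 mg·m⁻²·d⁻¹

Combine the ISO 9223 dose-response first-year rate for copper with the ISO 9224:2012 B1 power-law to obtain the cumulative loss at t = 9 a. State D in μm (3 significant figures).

D(9) = 21.1 μm

copper: temperature factor f = -0.080·(16.2) = -1.2960
  SO₂ term: 0.0053·40.9^0.26·exp(0.059·84-1.2960) = 0.5406
  Sd branch = 0.01025·Sd^0.27·e^(0.036·RH+0.049·T) = 4.332 μm/a
  sum: 0.5406 + 4.332 → r_corr = 4.872 μm/a
Power-law: D(9) = r_corr · 9^0.667
  D(9) = 4.872 × 9^0.667 = 4.872 × 4.33 = 21.1 μm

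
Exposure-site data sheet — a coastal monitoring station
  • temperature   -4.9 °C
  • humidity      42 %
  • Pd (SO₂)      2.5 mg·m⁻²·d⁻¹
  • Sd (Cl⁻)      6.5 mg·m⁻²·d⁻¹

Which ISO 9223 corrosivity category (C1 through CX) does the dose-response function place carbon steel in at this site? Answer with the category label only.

C2

carbon steel: f(T) = +0.150·(T−10) [T≤10 °C] = -2.2350
  Pd branch = 1.77·Pd^0.52·e^(0.02·RH+f) = 0.7064 μm/a
  Sd branch = 0.102·Sd^0.62·e^(0.033·RH+0.04·T) = 1.07 μm/a
  r_corr = 0.7064 + 1.07 = 1.776 μm/a
ISO 9223 Table 2 (carbon steel): 1.3 < 1.78 ≤ 25 μm/a ⇒ C2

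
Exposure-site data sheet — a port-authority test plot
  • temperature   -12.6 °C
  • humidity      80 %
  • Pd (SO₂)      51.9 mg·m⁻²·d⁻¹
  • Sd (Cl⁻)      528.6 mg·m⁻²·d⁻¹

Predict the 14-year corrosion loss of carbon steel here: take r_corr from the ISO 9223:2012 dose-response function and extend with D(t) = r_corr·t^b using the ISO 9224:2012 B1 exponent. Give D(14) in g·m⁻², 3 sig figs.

carbon steel: f(T) = +0.150·(T−10) [T≤10 °C] = -3.3900
  Pd branch = 1.77·Pd^0.52·e^(0.02·RH+f) = 2.304 μm/a
  Cl⁻ term: 0.102·528.6^0.62·exp(0.033·80+0.04·-12.6) = 42.13
  sum: 2.304 + 42.13 → r_corr = 44.43 μm/a
Power-law: D(14) = r_corr · 14^0.523
  D(14) = 44.43 × 14^0.523 = 44.43 × 3.976 = 176.7 μm
  Mass loss = 176.7 μm × 7.85 g/cm³ = 1387 g·m⁻²

D(14) = 1.39e+03 g·m⁻²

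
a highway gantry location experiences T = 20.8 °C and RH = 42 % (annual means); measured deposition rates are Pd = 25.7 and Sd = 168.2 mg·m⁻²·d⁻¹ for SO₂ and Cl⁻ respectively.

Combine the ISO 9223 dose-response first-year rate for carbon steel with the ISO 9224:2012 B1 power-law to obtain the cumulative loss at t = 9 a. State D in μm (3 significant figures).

carbon steel: f(T) = -0.054·(T−10) [T>10 °C] = -0.5832
  SO₂ term: 1.77·25.7^0.52·exp(0.02·42-0.5832) = 12.38
  Cl⁻ term: 0.102·168.2^0.62·exp(0.033·42+0.04·20.8) = 22.48
  sum: 12.38 + 22.48 → r_corr = 34.86 μm/a
ISO 9224: D(t) = r_corr · t^b with b = 0.523 (carbon steel, B1)
  D(9) = 34.86 × 9^0.523 = 34.86 × 3.156 = 110 μm

D(9) = 110 μm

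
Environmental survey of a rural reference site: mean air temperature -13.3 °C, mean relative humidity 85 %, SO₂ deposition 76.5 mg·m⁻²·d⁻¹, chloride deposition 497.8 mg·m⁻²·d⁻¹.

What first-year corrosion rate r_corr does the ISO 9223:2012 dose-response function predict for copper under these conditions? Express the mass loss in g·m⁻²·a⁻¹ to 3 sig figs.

copper: f(T) = +0.126·(T−10) [T≤10 °C] = -2.9358
  SO₂ term: 0.0053·76.5^0.26·exp(0.059·85-2.9358) = 0.1309
  Sd branch = 0.01025·Sd^0.27·e^(0.036·RH+0.049·T) = 0.6093 μm/a
  sum: 0.1309 + 0.6093 → r_corr = 0.7402 μm/a
Convert to mass loss: 0.7402 μm/a × 8.96 g/cm³ = 6.633 g·m⁻²·a⁻¹

r_corr = 6.63 g·m⁻²·a⁻¹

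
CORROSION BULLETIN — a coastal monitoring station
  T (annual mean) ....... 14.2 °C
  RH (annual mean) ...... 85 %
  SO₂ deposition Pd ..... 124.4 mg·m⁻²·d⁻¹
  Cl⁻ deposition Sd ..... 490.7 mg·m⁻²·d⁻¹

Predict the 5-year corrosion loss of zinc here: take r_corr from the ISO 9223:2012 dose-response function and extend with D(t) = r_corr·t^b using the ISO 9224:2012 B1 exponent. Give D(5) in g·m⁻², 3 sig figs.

D(5) = 210 g·m⁻²

zinc: temperature factor f = -0.071·(4.2) = -0.2982
  Pd branch = 0.0129·Pd^0.44·e^(0.046·RH+f) = 3.989 μm/a
  Sd branch = 0.0175·Sd^0.57·e^(0.008·RH+0.085·T) = 3.947 μm/a
  r_corr = 3.989 + 3.947 = 7.937 μm/a
ISO 9224: D(t) = r_corr · t^b with b = 0.813 (zinc, B1)
  D(5) = 7.937 × 5^0.813 = 7.937 × 3.701 = 29.37 μm
  Mass loss = 29.37 μm × 7.14 g/cm³ = 209.7 g·m⁻²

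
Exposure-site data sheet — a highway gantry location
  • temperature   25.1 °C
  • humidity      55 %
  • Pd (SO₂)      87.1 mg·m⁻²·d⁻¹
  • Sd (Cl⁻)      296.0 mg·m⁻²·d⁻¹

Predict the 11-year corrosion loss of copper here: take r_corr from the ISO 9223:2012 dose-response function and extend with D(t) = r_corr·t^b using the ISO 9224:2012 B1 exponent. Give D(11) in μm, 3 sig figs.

D(11) = 6.49 μm

copper: f(T) = -0.080·(T−10) [T>10 °C] = -1.2080
  sulphur-dioxide contribution → 0.1298 μm/a
  chloride contribution → 1.18 μm/a
  total first-year rate 1.31 μm/a
Power-law: D(11) = r_corr · 11^0.667
  D(11) = 1.31 × 11^0.667 = 1.31 × 4.95 = 6.485 μm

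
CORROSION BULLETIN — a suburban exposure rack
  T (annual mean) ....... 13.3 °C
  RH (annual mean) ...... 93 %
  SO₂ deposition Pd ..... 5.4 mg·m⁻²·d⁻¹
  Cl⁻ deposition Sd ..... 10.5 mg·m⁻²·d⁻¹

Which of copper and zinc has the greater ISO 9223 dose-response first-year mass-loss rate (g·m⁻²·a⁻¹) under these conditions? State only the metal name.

copper

copper: temperature factor f = -0.080·(3.3) = -0.2640
  SO₂ term: 0.0053·5.4^0.26·exp(0.059·93-0.2640) = 1.524
  Sd branch = 0.01025·Sd^0.27·e^(0.036·RH+0.049·T) = 1.056 μm/a
  r_corr = 1.524 + 1.056 = 2.58 μm/a
  mass loss = 2.58 μm/a × 8.96 g/cm³ = 23.11 g·m⁻²·a⁻¹
zinc: f(T) = -0.071·(T−10) [T>10 °C] = -0.2343
  SO₂ term: 0.0129·5.4^0.44·exp(0.046·93-0.2343) = 1.545
  Cl⁻ term: 0.0175·10.5^0.57·exp(0.008·93+0.085·13.3) = 0.4357
  r_corr = 1.545 + 0.4357 = 1.981 μm/a
  mass loss = 1.981 μm/a × 7.14 g/cm³ = 14.14 g·m⁻²·a⁻¹
Ordering by g·m⁻²·a⁻¹: copper (23.1) > zinc (14.1)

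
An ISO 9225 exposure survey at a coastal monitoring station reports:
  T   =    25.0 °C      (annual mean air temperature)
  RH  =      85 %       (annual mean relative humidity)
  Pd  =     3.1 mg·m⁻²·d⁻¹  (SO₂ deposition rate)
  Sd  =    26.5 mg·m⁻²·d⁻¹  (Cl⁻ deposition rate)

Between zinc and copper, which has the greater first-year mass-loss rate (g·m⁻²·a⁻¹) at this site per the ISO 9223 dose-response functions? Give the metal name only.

copper

zinc: f(T) = -0.071·(T−10) [T>10 °C] = -1.0650
  Pd branch = 0.0129·Pd^0.44·e^(0.046·RH+f) = 0.3651 μm/a
  Cl⁻ term: 0.0175·26.5^0.57·exp(0.008·85+0.085·25.0) = 1.873
  sum: 0.3651 + 1.873 → r_corr = 2.238 μm/a
  mass loss = 2.238 μm/a × 7.14 g/cm³ = 15.98 g·m⁻²·a⁻¹
copper: f(T) = -0.080·(T−10) [T>10 °C] = -1.2000
  SO₂ term: 0.0053·3.1^0.26·exp(0.059·85-1.2000) = 0.3227
  Cl⁻ term: 0.01025·26.5^0.27·exp(0.036·85+0.049·25.0) = 1.803
  sum: 0.3227 + 1.803 → r_corr = 2.126 μm/a
  mass loss = 2.126 μm/a × 8.96 g/cm³ = 19.05 g·m⁻²·a⁻¹
Ordering by g·m⁻²·a⁻¹: copper (19) > zinc (16)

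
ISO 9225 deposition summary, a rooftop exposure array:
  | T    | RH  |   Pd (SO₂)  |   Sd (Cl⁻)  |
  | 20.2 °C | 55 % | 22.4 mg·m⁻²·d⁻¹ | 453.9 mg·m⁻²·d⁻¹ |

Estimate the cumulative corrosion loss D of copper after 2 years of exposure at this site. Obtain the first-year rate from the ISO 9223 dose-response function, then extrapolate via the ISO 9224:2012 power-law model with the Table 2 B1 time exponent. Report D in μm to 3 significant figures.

copper: f(T) = -0.080·(T−10) [T>10 °C] = -0.8160
  SO₂ term: 0.0053·22.4^0.26·exp(0.059·55-0.8160) = 0.135
  Sd branch = 0.01025·Sd^0.27·e^(0.036·RH+0.049·T) = 1.042 μm/a
  sum: 0.135 + 1.042 → r_corr = 1.177 μm/a
ISO 9224: D(t) = r_corr · t^b with b = 0.667 (copper, B1)
  D(2) = 1.177 × 2^0.667 = 1.177 × 1.588 = 1.869 μm

D(2) = 1.87 μm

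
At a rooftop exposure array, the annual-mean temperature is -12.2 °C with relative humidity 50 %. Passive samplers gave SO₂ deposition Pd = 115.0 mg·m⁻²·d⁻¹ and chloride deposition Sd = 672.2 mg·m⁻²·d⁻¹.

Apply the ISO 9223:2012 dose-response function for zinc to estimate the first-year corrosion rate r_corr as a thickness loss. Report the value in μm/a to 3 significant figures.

zinc: temperature factor f = +0.038·(-22.2) = -0.8436
  SO₂ term: 0.0129·115.0^0.44·exp(0.046·50-0.8436) = 0.4465
  Cl⁻ term: 0.0175·672.2^0.57·exp(0.008·50+0.085·-12.2) = 0.3785
  r_corr = 0.4465 + 0.3785 = 0.825 μm/a

r_corr = 0.825 μm/a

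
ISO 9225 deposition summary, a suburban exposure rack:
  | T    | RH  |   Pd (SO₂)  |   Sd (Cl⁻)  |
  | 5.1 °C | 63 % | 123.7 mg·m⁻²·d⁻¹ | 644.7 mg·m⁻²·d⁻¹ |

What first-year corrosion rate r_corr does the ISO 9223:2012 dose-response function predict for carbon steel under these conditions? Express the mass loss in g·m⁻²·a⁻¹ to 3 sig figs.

r_corr = 721 g·m⁻²·a⁻¹

carbon steel: f(T) = +0.150·(T−10) [T≤10 °C] = -0.7350
  sulphur-dioxide contribution → 36.64 μm/a
  chloride contribution → 55.19 μm/a
  ⇒ r_corr(carbon steel) = 91.84 μm/a
Convert to mass loss: 91.84 μm/a × 7.85 g/cm³ = 720.9 g·m⁻²·a⁻¹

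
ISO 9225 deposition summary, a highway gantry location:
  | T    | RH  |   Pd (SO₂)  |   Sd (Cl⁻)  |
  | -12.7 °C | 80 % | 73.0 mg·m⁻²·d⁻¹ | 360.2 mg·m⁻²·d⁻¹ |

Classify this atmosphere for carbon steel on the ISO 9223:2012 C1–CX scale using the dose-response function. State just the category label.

carbon steel: temperature factor f = +0.150·(-22.7) = -3.4050
  SO₂ term: 1.77·73.0^0.52·exp(0.02·80-3.4050) = 2.71
  Sd branch = 0.102·Sd^0.62·e^(0.033·RH+0.04·T) = 33.08 μm/a
  sum: 2.71 + 33.08 → r_corr = 35.79 μm/a
ISO 9223 Table 2 (carbon steel): 25 < 35.8 ≤ 50 μm/a ⇒ C3

C3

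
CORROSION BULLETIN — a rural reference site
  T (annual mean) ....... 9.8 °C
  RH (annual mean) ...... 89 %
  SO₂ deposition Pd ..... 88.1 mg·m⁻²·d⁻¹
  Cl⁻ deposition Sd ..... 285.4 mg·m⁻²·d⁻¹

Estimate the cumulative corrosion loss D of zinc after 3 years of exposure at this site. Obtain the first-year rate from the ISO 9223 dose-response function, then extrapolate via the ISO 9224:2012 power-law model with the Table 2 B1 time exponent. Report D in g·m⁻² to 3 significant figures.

zinc: T≤10 °C ⇒ hinge +0.038·(9.8−10) = -0.0076
  SO₂ term: 0.0129·88.1^0.44·exp(0.046·89-0.0076) = 5.509
  Cl⁻ term: 0.0175·285.4^0.57·exp(0.008·89+0.085·9.8) = 2.059
  r_corr = 5.509 + 2.059 = 7.568 μm/a
Power-law: D(3) = r_corr · 3^0.813
  D(3) = 7.568 × 3^0.813 = 7.568 × 2.443 = 18.49 μm
  Mass loss = 18.49 μm × 7.14 g/cm³ = 132 g·m⁻²

D(3) = 132 g·m⁻²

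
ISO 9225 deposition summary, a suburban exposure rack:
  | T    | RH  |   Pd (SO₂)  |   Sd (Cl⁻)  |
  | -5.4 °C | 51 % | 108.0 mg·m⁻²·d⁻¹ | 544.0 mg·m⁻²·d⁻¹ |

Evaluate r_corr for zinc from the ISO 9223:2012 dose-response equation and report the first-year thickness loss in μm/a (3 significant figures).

r_corr = 1.19 μm/a

zinc: T≤10 °C ⇒ hinge +0.038·(-5.4−10) = -0.5852
  sulphur-dioxide contribution → 0.5888 μm/a
  chloride contribution → 0.6028 μm/a
  total first-year rate 1.192 μm/a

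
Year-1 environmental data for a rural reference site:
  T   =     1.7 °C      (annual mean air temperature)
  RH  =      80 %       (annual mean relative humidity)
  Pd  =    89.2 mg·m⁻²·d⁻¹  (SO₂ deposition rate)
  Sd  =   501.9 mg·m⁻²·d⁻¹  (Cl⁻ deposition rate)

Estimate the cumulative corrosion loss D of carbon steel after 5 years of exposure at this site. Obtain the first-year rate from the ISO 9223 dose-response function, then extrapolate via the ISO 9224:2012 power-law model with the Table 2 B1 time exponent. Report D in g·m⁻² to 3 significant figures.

carbon steel: f(T) = +0.150·(T−10) [T≤10 °C] = -1.2450
  Pd branch = 1.77·Pd^0.52·e^(0.02·RH+f) = 26.08 μm/a
  Sd branch = 0.102·Sd^0.62·e^(0.033·RH+0.04·T) = 72.29 μm/a
  r_corr = 26.08 + 72.29 = 98.37 μm/a
Long-term exponent b (ISO 9224 Table 2, B1) = 0.523
  D(5) = 98.37 × 5^0.523 = 98.37 × 2.32 = 228.3 μm
  Mass loss = 228.3 μm × 7.85 g/cm³ = 1792 g·m⁻²

D(5) = 1.79e+03 g·m⁻²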